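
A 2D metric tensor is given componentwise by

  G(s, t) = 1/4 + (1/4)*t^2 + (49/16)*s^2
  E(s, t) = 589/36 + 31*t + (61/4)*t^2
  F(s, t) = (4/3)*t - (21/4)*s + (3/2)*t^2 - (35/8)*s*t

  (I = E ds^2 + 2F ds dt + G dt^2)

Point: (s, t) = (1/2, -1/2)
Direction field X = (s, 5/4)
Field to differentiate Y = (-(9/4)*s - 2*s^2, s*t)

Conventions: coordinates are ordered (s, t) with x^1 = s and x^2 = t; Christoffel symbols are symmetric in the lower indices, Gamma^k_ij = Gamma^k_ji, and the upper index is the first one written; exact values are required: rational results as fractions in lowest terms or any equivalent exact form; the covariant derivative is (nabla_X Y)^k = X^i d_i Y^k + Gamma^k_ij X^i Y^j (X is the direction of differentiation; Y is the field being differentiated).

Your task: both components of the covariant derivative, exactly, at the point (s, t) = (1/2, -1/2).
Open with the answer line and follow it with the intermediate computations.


Answer: (nabla_X Y)^s = -766165/126496, (nabla_X Y)^t = -8353/7906

E = 673/144, F = -175/96, G = 69/64 at the point
E_s = 0, E_t = 63/4, F_s = -49/16, F_t = -113/48, G_s = 49/16, G_t = -1/4
EG - F^2 = 3953/2304;  g^inv = (2304/3953) * [[69/64, 175/96], [175/96, 673/144]]
first-kind symbols [ij,l] = (1/2)(d_i g_jl + d_j g_il - d_l g_ij): [ss,s] = E_s/2 = 0, [ss,t] = F_s - E_t/2 = -175/16, [st,s] = E_t/2 = 63/8, [st,t] = G_s/2 = 49/32, [tt,s] = F_t - G_s/2 = -373/96, [tt,t] = G_t/2 = -1/8
Gamma^s_ij = (G*[ij,s] - F*[ij,t])/(EG - F^2), Gamma^t_ij = (E*[ij,t] - F*[ij,s])/(EG - F^2)
Gamma_sss = -91875/7906, Gamma_sst = 103971/15812, Gamma_stt = -81411/31624, Gamma_tss = -117775/3953, Gamma_tst = 99127/7906, Gamma_ttt = -70659/15812
X = (1/2, 5/4), Y = (-13/8, -1/4) at the point


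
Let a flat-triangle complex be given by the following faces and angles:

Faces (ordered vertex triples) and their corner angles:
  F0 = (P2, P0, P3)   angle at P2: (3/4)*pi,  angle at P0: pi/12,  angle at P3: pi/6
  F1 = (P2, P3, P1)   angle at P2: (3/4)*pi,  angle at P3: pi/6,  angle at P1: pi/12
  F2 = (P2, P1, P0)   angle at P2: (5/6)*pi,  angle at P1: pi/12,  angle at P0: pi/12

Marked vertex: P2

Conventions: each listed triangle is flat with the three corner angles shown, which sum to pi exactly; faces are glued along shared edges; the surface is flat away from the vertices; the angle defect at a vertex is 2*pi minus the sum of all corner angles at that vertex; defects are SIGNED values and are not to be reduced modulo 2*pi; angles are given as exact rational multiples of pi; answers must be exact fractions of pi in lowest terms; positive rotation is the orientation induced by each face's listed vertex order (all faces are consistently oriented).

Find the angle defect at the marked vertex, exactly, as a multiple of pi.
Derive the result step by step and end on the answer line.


Sum of corner angles at P2: (7/3)*pi
defect = 2*pi - (7/3)*pi

Answer: defect(P2) = -pi/3


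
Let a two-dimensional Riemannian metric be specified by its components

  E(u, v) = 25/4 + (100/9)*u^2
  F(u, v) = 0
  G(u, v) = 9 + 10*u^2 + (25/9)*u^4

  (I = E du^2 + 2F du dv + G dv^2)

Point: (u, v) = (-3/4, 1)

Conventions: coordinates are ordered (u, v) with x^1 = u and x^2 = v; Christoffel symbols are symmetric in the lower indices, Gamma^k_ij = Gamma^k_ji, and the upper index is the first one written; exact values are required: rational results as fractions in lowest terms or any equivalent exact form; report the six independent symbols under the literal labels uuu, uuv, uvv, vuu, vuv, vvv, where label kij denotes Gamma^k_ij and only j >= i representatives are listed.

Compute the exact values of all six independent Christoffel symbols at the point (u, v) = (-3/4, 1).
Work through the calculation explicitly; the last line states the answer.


E = 25/2, F = 0, G = 3969/256 at the point
E_u = -50/3, E_v = 0, F_u = 0, F_v = 0, G_u = -315/16, G_v = 0
EG - F^2 = 99225/512;  g^inv = (512/99225) * [[3969/256, 0], [0, 25/2]]
first-kind symbols [ij,l] = (1/2)(d_i g_jl + d_j g_il - d_l g_ij): [uu,u] = E_u/2 = -25/3, [uu,v] = F_u - E_v/2 = 0, [uv,u] = E_v/2 = 0, [uv,v] = G_u/2 = -315/32, [vv,u] = F_v - G_u/2 = 315/32, [vv,v] = G_v/2 = 0
Gamma^u_ij = (G*[ij,u] - F*[ij,v])/(EG - F^2), Gamma^v_ij = (E*[ij,v] - F*[ij,u])/(EG - F^2)

Answer: Gamma_uuu = -2/3, Gamma_uuv = 0, Gamma_uvv = 63/80, Gamma_vuu = 0, Gamma_vuv = -40/63, Gamma_vvv = 0


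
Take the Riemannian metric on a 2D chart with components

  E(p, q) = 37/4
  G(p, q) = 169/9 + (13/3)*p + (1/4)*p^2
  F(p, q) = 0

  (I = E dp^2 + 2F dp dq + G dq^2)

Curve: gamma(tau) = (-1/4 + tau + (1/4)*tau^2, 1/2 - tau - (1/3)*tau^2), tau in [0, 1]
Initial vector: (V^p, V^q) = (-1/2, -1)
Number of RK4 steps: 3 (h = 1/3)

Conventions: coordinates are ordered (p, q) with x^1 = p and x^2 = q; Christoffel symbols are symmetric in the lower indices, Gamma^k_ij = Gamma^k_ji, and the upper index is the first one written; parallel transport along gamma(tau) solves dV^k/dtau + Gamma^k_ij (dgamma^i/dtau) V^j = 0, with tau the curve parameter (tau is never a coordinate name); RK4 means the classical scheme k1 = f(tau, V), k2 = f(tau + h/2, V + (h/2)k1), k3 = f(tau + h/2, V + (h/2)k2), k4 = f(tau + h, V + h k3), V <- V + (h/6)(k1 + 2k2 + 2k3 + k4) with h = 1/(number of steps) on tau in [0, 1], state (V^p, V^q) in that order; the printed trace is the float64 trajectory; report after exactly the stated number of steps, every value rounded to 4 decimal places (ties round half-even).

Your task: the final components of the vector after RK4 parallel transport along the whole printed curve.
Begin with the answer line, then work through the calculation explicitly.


Answer: V^p = -0.1872, V^q = -0.9183

gamma'(tau) = (1 + (1/2)*tau, -1 - (2/3)*tau); f(tau, V)^k = -Gamma^k_ij(gamma(tau)) gamma'^i(tau) V^j; h = 1/3; intermediate values shown to 6 dp
curve data and Christoffel symbols at the stage parameters:
  tau = 0.000000: gamma = (-0.250000, 0.500000), gamma' = (1.000000, -1.000000); Gamma_ppp = 0.000000, Gamma_ppq = 0.000000, Gamma_pqq = -0.227477, Gamma_qpp = 0.000000, Gamma_qpq = 0.118812, Gamma_qqq = 0.000000
  tau = 0.166667: gamma = (-0.076389, 0.324074), gamma' = (1.083333, -1.111111); Gamma_ppp = 0.000000, Gamma_ppq = 0.000000, Gamma_pqq = -0.232170, Gamma_qpp = 0.000000, Gamma_qpq = 0.116411, Gamma_qqq = 0.000000
  tau = 0.333333: gamma = (0.111111, 0.129630), gamma' = (1.166667, -1.222222); Gamma_ppp = 0.000000, Gamma_ppq = 0.000000, Gamma_pqq = -0.237237, Gamma_qpp = 0.000000, Gamma_qpq = 0.113924, Gamma_qqq = 0.000000
  tau = 0.500000: gamma = (0.312500, -0.083333), gamma' = (1.250000, -1.333333); Gamma_ppp = 0.000000, Gamma_ppq = 0.000000, Gamma_pqq = -0.242680, Gamma_qpp = 0.000000, Gamma_qpq = 0.111369, Gamma_qqq = 0.000000
  tau = 0.666667: gamma = (0.527778, -0.314815), gamma' = (1.333333, -1.444444); Gamma_ppp = 0.000000, Gamma_ppq = 0.000000, Gamma_pqq = -0.248498, Gamma_qpp = 0.000000, Gamma_qpq = 0.108761, Gamma_qqq = 0.000000
  tau = 0.833333: gamma = (0.756944, -0.564815), gamma' = (1.416667, -1.555556); Gamma_ppp = 0.000000, Gamma_ppq = 0.000000, Gamma_pqq = -0.254692, Gamma_qpp = 0.000000, Gamma_qpq = 0.106116, Gamma_qqq = 0.000000
  tau = 1.000000: gamma = (1.000000, -0.833333), gamma' = (1.500000, -1.666667); Gamma_ppp = 0.000000, Gamma_ppq = 0.000000, Gamma_pqq = -0.261261, Gamma_qpp = 0.000000, Gamma_qpq = 0.103448, Gamma_qqq = 0.000000
step 0: V^p = -0.5000, V^q = -1.0000
step 1: k1 = (0.227477, 0.059406), k2 = (0.255412, 0.065094), k3 = (0.255168, 0.065577), k4 = (0.283618, 0.072229); V <- V + (h/6)(k1 + 2k2 + 2k3 + k4): V^p = -0.4149, V^q = -0.9782
step 2: k1 = (0.283626, 0.072242), k2 = (0.312613, 0.079910), k3 = (0.312200, 0.080449), k4 = (0.341480, 0.089132); V <- V + (h/6)(k1 + 2k2 + 2k3 + k4): V^p = -0.3107, V^q = -0.9514
step 3: k1 = (0.341492, 0.089151), k2 = (0.371040, 0.098894), k3 = (0.370397, 0.099462), k4 = (0.399830, 0.110198); V <- V + (h/6)(k1 + 2k2 + 2k3 + k4): V^p = -0.1872, V^q = -0.9183


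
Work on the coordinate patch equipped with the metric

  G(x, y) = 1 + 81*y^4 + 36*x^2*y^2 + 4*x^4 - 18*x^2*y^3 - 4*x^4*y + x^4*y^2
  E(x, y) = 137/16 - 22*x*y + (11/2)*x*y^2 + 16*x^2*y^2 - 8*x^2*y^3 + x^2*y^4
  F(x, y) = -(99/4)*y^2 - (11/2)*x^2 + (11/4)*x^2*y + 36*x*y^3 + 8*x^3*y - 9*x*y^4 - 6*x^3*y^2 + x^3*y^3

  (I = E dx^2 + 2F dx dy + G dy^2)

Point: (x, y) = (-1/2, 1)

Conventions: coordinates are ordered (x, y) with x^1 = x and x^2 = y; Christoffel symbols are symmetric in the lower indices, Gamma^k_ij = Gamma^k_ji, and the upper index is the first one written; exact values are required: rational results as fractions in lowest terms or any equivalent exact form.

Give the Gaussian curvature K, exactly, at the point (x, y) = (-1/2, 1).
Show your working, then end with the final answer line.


E = 305/16, F = -629/16, G = 1385/16, EG - F^2 = 837/8 at the point
E_x = -51/2, E_y = 17/2, F_x = 32, F_y = -1355/16, G_x = -37/2, G_y = 2627/8
E_yy = -13/2, F_xy = 137/2, G_xx = 39
Apply the Brioschi formula K = (det M1 - det M2)/(EG - F^2)^2 over the derivative matrices of E, F, G.
M1 = [[-E_yy/2 + F_xy - G_xx/2, E_x/2, F_x - E_y/2], [F_y - G_x/2, E, F], [G_y/2, F, G]] = [[209/4, -51/4, 111/4], [-1207/16, 305/16, -629/16], [2627/16, -629/16, 1385/16]]; det M1 = -411/8
M2 = [[0, E_y/2, G_x/2], [E_y/2, E, F], [G_x/2, F, G]] = [[0, 17/4, -37/4], [17/4, 305/16, -629/16], [-37/4, -629/16, 1385/16]]; det M2 = -829/8
det M1 - det M2 = 209/4; K = 209/4 / (837/8)^2 = 3344/700569

Answer: K = 3344/700569


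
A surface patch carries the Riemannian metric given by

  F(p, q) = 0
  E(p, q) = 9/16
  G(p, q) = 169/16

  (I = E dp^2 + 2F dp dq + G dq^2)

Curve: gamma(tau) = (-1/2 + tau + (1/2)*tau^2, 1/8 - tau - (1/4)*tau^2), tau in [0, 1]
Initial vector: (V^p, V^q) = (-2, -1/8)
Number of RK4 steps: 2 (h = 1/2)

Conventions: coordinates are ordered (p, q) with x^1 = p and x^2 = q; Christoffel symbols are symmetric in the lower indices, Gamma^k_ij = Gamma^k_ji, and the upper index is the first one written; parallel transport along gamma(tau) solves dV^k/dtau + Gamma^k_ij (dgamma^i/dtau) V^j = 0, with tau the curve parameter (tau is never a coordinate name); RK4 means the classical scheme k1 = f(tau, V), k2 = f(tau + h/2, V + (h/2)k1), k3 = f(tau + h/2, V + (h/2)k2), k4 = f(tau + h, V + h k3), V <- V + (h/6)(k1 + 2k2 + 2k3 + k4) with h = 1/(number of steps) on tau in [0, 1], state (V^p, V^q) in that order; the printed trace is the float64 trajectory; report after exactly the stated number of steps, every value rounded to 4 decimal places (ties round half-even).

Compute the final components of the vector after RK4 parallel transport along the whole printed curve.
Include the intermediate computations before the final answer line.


gamma'(tau) = (1 + tau, -1 - (1/2)*tau); f(tau, V)^k = -Gamma^k_ij(gamma(tau)) gamma'^i(tau) V^j; h = 1/2; intermediate values shown to 6 dp
curve data and Christoffel symbols at the stage parameters:
  tau = 0.000000: gamma = (-0.500000, 0.125000), gamma' = (1.000000, -1.000000); Gamma_ppp = 0.000000, Gamma_ppq = 0.000000, Gamma_pqq = 0.000000, Gamma_qpp = 0.000000, Gamma_qpq = 0.000000, Gamma_qqq = 0.000000
  tau = 0.250000: gamma = (-0.218750, -0.140625), gamma' = (1.250000, -1.125000); Gamma_ppp = 0.000000, Gamma_ppq = 0.000000, Gamma_pqq = 0.000000, Gamma_qpp = 0.000000, Gamma_qpq = 0.000000, Gamma_qqq = 0.000000
  tau = 0.500000: gamma = (0.125000, -0.437500), gamma' = (1.500000, -1.250000); Gamma_ppp = 0.000000, Gamma_ppq = 0.000000, Gamma_pqq = 0.000000, Gamma_qpp = 0.000000, Gamma_qpq = 0.000000, Gamma_qqq = 0.000000
  tau = 0.750000: gamma = (0.531250, -0.765625), gamma' = (1.750000, -1.375000); Gamma_ppp = 0.000000, Gamma_ppq = 0.000000, Gamma_pqq = 0.000000, Gamma_qpp = 0.000000, Gamma_qpq = 0.000000, Gamma_qqq = 0.000000
  tau = 1.000000: gamma = (1.000000, -1.125000), gamma' = (2.000000, -1.500000); Gamma_ppp = 0.000000, Gamma_ppq = 0.000000, Gamma_pqq = 0.000000, Gamma_qpp = 0.000000, Gamma_qpq = 0.000000, Gamma_qqq = 0.000000
step 0: V^p = -2.0000, V^q = -0.1250
step 1: k1 = (0.000000, 0.000000), k2 = (0.000000, 0.000000), k3 = (0.000000, 0.000000), k4 = (0.000000, 0.000000); V <- V + (h/6)(k1 + 2k2 + 2k3 + k4): V^p = -2.0000, V^q = -0.1250
step 2: k1 = (0.000000, 0.000000), k2 = (0.000000, 0.000000), k3 = (0.000000, 0.000000), k4 = (0.000000, 0.000000); V <- V + (h/6)(k1 + 2k2 + 2k3 + k4): V^p = -2.0000, V^q = -0.1250

Answer: V^p = -2.0000, V^q = -0.1250


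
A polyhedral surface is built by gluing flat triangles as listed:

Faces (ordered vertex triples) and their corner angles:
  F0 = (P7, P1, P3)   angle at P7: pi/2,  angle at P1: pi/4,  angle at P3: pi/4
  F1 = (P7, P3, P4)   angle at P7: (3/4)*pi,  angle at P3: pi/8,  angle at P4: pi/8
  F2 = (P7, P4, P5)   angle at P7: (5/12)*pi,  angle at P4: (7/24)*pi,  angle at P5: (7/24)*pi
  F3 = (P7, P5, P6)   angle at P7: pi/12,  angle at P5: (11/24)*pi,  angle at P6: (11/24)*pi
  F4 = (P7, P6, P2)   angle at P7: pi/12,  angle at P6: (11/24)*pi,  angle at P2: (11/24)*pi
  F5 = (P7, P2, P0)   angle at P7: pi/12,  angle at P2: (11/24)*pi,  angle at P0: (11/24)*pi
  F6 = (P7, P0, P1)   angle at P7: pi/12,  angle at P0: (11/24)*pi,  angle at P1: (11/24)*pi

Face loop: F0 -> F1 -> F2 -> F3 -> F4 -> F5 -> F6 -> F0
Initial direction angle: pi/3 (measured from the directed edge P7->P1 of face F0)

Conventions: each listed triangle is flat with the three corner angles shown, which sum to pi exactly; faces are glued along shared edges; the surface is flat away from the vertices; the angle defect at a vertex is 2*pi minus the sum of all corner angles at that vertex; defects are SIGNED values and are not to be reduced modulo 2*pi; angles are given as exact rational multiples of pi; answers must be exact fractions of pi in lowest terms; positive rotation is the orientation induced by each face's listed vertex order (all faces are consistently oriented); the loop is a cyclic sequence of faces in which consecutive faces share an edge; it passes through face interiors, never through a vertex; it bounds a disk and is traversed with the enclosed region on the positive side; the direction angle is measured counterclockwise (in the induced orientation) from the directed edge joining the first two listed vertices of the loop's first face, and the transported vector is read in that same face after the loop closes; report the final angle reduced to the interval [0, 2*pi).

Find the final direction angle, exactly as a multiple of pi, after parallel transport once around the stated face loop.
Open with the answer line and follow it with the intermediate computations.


Answer: final direction angle = pi/3

enclosed vertex P7: corner angles sum to 2*pi, defect = 2*pi - 2*pi = 0
summing the enclosed defects onto the initial angle, mod 2*pi in the induced orientation:
final angle = pi/3 + 0 = pi/3 (mod 2*pi)


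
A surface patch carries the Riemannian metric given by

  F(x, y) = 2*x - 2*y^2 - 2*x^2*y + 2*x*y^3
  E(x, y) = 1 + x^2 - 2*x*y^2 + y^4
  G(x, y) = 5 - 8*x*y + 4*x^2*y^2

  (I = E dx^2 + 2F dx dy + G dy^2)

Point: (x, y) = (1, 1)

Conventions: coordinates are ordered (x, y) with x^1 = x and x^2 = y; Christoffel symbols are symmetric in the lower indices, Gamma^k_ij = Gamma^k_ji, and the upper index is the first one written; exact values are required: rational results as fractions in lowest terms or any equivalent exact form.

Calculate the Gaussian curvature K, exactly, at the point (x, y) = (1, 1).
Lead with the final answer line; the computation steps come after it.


Answer: K = -6

E = 1, F = 0, G = 1, EG - F^2 = 1 at the point
E_x = 0, E_y = 0, F_x = 0, F_y = 0, G_x = 0, G_y = 0
E_yy = 8, F_xy = 2, G_xx = 8
The intrinsic route: Brioschi's K = (det M1 - det M2)/(EG - F^2)^2.
M1 = [[-E_yy/2 + F_xy - G_xx/2, E_x/2, F_x - E_y/2], [F_y - G_x/2, E, F], [G_y/2, F, G]] = [[-6, 0, 0], [0, 1, 0], [0, 0, 1]]; det M1 = -6
M2 = [[0, E_y/2, G_x/2], [E_y/2, E, F], [G_x/2, F, G]] = [[0, 0, 0], [0, 1, 0], [0, 0, 1]]; det M2 = 0
det M1 - det M2 = -6; K = -6 / (1)^2 = -6


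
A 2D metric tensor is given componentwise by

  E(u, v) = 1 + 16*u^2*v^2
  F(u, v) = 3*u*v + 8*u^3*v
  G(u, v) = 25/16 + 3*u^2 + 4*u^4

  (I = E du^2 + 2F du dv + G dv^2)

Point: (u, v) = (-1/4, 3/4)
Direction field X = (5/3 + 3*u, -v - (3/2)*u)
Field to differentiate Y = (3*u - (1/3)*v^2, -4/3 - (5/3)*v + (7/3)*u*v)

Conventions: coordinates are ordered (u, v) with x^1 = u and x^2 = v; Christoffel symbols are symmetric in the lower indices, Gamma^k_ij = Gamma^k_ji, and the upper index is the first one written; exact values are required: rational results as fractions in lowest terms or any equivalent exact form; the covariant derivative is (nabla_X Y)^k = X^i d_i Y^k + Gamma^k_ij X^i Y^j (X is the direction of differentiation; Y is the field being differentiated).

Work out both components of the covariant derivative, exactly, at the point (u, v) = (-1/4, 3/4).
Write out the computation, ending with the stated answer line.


E = 25/16, F = -21/32, G = 113/64 at the point
E_u = -9/2, E_v = 3/2, F_u = 27/8, F_v = -7/8, G_u = -7/4, G_v = 0
EG - F^2 = 149/64;  g^inv = (64/149) * [[113/64, 21/32], [21/32, 25/16]]
first-kind symbols [ij,l] = (1/2)(d_i g_jl + d_j g_il - d_l g_ij): [uu,u] = E_u/2 = -9/4, [uu,v] = F_u - E_v/2 = 21/8, [uv,u] = E_v/2 = 3/4, [uv,v] = G_u/2 = -7/8, [vv,u] = F_v - G_u/2 = 0, [vv,v] = G_v/2 = 0
Gamma^u_ij = (G*[ij,u] - F*[ij,v])/(EG - F^2), Gamma^v_ij = (E*[ij,v] - F*[ij,u])/(EG - F^2)
Gamma_uuu = -144/149, Gamma_uuv = 48/149, Gamma_uvv = 0, Gamma_vuu = 168/149, Gamma_vuv = -56/149, Gamma_vvv = 0
X = (11/12, -3/8), Y = (-15/16, -145/48) at the point

Answer: (nabla_X Y)^u = 21379/7152, (nabla_X Y)^v = 102455/42912


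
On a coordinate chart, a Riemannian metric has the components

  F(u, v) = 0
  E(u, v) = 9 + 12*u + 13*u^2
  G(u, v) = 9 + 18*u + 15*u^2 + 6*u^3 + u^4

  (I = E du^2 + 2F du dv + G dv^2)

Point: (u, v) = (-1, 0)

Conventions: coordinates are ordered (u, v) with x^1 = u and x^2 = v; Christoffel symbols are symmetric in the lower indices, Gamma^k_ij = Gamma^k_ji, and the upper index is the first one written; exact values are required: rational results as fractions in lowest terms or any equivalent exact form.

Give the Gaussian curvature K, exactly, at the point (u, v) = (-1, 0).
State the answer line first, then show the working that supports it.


Answer: K = -27/100

E = 10, F = 0, G = 1, EG - F^2 = 10 at the point
E_u = -14, E_v = 0, F_u = 0, F_v = 0, G_u = 2, G_v = 0
E_vv = 0, F_uv = 0, G_uu = 6
Using the Brioschi determinant formula for K from the metric derivatives:
M1 = [[-E_vv/2 + F_uv - G_uu/2, E_u/2, F_u - E_v/2], [F_v - G_u/2, E, F], [G_v/2, F, G]] = [[-3, -7, 0], [-1, 10, 0], [0, 0, 1]]; det M1 = -37
M2 = [[0, E_v/2, G_u/2], [E_v/2, E, F], [G_u/2, F, G]] = [[0, 0, 1], [0, 10, 0], [1, 0, 1]]; det M2 = -10
det M1 - det M2 = -27; K = -27 / (10)^2 = -27/100


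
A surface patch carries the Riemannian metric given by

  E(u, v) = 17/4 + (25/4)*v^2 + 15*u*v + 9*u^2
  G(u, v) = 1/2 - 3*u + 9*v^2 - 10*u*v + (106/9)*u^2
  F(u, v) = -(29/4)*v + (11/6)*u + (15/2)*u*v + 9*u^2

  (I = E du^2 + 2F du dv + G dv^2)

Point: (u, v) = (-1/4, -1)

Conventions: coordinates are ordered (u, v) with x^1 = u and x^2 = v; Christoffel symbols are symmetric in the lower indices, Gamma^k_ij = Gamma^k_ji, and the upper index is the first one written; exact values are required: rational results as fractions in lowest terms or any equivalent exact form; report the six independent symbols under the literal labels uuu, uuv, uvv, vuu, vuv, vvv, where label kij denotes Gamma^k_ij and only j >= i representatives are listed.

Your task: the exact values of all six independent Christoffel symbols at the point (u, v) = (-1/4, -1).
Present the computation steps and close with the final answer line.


E = 237/16, F = 443/48, G = 611/72 at the point
E_u = -39/2, E_v = -65/4, F_u = -61/6, F_v = -73/8, G_u = 10/9, G_v = -31/2
EG - F^2 = 93365/2304;  g^inv = (2304/93365) * [[611/72, -443/48], [-443/48, 237/16]]
first-kind symbols [ij,l] = (1/2)(d_i g_jl + d_j g_il - d_l g_ij): [uu,u] = E_u/2 = -39/4, [uu,v] = F_u - E_v/2 = -49/24, [uv,u] = E_v/2 = -65/8, [uv,v] = G_u/2 = 5/9, [vv,u] = F_v - G_u/2 = -697/72, [vv,v] = G_v/2 = -31/4
Gamma^u_ij = (G*[ij,u] - F*[ij,v])/(EG - F^2), Gamma^v_ij = (E*[ij,v] - F*[ij,u])/(EG - F^2)

Answer: Gamma_uuu = -147218/93365, Gamma_uuv = -102404/56019, Gamma_uvv = -220304/840285, Gamma_vuu = 137646/93365, Gamma_vuv = 38346/18673, Gamma_vvv = -175934/280095


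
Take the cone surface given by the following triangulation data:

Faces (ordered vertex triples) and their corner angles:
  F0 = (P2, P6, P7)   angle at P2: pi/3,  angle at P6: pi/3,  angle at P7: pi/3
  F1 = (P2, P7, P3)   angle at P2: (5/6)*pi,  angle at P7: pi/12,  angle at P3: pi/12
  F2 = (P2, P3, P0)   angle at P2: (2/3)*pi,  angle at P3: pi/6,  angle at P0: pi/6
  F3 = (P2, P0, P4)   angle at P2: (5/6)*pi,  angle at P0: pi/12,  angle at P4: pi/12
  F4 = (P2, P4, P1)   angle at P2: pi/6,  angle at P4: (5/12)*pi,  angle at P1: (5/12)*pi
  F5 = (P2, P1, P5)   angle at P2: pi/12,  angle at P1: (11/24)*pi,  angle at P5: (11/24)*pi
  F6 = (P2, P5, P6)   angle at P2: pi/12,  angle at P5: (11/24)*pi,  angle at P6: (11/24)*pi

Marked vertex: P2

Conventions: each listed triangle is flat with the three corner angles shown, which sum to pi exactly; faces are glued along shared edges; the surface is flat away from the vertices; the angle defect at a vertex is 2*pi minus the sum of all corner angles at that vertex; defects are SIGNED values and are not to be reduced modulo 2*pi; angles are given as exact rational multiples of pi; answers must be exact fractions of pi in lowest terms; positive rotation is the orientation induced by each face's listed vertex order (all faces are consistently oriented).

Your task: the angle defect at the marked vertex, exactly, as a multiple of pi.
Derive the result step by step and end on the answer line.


Sum of corner angles at P2: 3*pi
defect = 2*pi - 3*pi

Answer: defect(P2) = -pi


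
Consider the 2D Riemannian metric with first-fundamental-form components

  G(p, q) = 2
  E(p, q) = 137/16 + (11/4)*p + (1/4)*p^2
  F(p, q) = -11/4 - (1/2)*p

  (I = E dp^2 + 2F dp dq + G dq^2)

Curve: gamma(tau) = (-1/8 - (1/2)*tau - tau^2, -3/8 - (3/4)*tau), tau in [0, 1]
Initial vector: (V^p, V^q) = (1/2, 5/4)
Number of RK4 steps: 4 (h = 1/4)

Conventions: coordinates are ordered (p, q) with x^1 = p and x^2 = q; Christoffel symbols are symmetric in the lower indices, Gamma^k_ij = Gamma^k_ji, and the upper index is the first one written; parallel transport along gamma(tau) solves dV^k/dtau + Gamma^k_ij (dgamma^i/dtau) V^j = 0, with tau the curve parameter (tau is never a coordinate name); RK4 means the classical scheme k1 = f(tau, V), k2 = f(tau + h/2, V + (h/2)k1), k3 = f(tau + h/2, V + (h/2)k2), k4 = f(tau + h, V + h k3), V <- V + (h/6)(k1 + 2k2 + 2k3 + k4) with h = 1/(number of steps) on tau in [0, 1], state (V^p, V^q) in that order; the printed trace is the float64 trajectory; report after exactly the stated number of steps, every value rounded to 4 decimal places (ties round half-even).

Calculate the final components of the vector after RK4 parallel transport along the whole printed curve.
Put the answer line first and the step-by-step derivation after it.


Answer: V^p = 0.6330, V^q = 1.1914

gamma'(tau) = (-1/2 - 2*tau, -3/4); f(tau, V)^k = -Gamma^k_ij(gamma(tau)) gamma'^i(tau) V^j; h = 1/4; intermediate values shown to 6 dp
curve data and Christoffel symbols at the stage parameters:
  tau = 0.000000: gamma = (-0.125000, -0.375000), gamma' = (-0.500000, -0.750000); Gamma_ppp = 0.145701, Gamma_ppq = 0.000000, Gamma_pqq = 0.000000, Gamma_qpp = -0.054214, Gamma_qpq = 0.000000, Gamma_qqq = 0.000000
  tau = 0.125000: gamma = (-0.203125, -0.468750), gamma' = (-0.750000, -0.750000); Gamma_ppp = 0.146903, Gamma_ppq = 0.000000, Gamma_pqq = 0.000000, Gamma_qpp = -0.055468, Gamma_qpq = 0.000000, Gamma_qqq = 0.000000
  tau = 0.250000: gamma = (-0.312500, -0.562500), gamma' = (-1.000000, -0.750000); Gamma_ppp = 0.148596, Gamma_ppq = 0.000000, Gamma_pqq = 0.000000, Gamma_qpp = -0.057290, Gamma_qpq = 0.000000, Gamma_qqq = 0.000000
  tau = 0.375000: gamma = (-0.453125, -0.656250), gamma' = (-1.250000, -0.750000); Gamma_ppp = 0.150784, Gamma_ppq = 0.000000, Gamma_pqq = 0.000000, Gamma_qpp = -0.059753, Gamma_qpq = 0.000000, Gamma_qqq = 0.000000
  tau = 0.500000: gamma = (-0.625000, -0.750000), gamma' = (-1.500000, -0.750000); Gamma_ppp = 0.153468, Gamma_ppq = 0.000000, Gamma_pqq = 0.000000, Gamma_qpp = -0.062961, Gamma_qpq = 0.000000, Gamma_qqq = 0.000000
  tau = 0.625000: gamma = (-0.828125, -0.843750), gamma' = (-1.750000, -0.750000); Gamma_ppp = 0.156635, Gamma_ppq = 0.000000, Gamma_pqq = 0.000000, Gamma_qpp = -0.067055, Gamma_qpq = 0.000000, Gamma_qqq = 0.000000
  tau = 0.750000: gamma = (-1.062500, -0.937500), gamma' = (-2.000000, -0.750000); Gamma_ppp = 0.160248, Gamma_ppq = 0.000000, Gamma_pqq = 0.000000, Gamma_qpp = -0.072225, Gamma_qpq = 0.000000, Gamma_qqq = 0.000000
  tau = 0.875000: gamma = (-1.328125, -1.031250), gamma' = (-2.250000, -0.750000); Gamma_ppp = 0.164218, Gamma_ppq = 0.000000, Gamma_pqq = 0.000000, Gamma_qpp = -0.078726, Gamma_qpq = 0.000000, Gamma_qqq = 0.000000
  tau = 1.000000: gamma = (-1.625000, -1.125000), gamma' = (-2.500000, -0.750000); Gamma_ppp = 0.168364, Gamma_ppq = 0.000000, Gamma_pqq = 0.000000, Gamma_qpp = -0.086897, Gamma_qpq = 0.000000, Gamma_qqq = 0.000000
step 0: V^p = 0.5000, V^q = 1.2500
step 1: k1 = (0.036425, -0.013554), k2 = (0.055590, -0.020990), k3 = (0.055854, -0.021090), k4 = (0.076373, -0.029445); V <- V + (h/6)(k1 + 2k2 + 2k3 + k4): V^p = 0.5140, V^q = 1.2447
step 2: k1 = (0.076376, -0.029446), k2 = (0.098676, -0.039104), k3 = (0.099201, -0.039312), k4 = (0.124030, -0.050884); V <- V + (h/6)(k1 + 2k2 + 2k3 + k4): V^p = 0.5388, V^q = 1.2348
step 3: k1 = (0.124039, -0.050888), k2 = (0.151949, -0.065048), k3 = (0.152905, -0.065458), k4 = (0.184944, -0.083355); V <- V + (h/6)(k1 + 2k2 + 2k3 + k4): V^p = 0.5771, V^q = 1.2184
step 4: k1 = (0.184960, -0.083362), k2 = (0.221777, -0.106320), k3 = (0.223478, -0.107135), k4 = (0.266425, -0.137510); V <- V + (h/6)(k1 + 2k2 + 2k3 + k4): V^p = 0.6330, V^q = 1.1914


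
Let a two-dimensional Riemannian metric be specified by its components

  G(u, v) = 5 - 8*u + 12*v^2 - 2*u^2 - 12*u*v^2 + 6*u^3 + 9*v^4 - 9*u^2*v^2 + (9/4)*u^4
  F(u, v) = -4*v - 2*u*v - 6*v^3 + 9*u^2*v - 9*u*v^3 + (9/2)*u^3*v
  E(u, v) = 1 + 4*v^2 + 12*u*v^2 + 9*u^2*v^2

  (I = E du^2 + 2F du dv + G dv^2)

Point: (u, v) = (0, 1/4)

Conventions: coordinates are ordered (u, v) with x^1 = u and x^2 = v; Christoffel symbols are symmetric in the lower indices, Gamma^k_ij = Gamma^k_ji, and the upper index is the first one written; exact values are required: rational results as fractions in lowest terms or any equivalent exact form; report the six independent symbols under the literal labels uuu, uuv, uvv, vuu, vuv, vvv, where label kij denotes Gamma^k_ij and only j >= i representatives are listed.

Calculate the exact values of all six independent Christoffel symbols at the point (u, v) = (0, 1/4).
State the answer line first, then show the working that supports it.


Answer: Gamma_uuu = 32/515, Gamma_uuv = 256/1545, Gamma_uvv = -64/515, Gamma_vuu = -28/103, Gamma_vuv = -224/309, Gamma_vvv = 56/103

E = 5/4, F = -35/32, G = 1481/256 at the point
E_u = 3/4, E_v = 2, F_u = -41/64, F_v = -41/8, G_u = -35/4, G_v = 105/16
EG - F^2 = 1545/256;  g^inv = (256/1545) * [[1481/256, 35/32], [35/32, 5/4]]
first-kind symbols [ij,l] = (1/2)(d_i g_jl + d_j g_il - d_l g_ij): [uu,u] = E_u/2 = 3/8, [uu,v] = F_u - E_v/2 = -105/64, [uv,u] = E_v/2 = 1, [uv,v] = G_u/2 = -35/8, [vv,u] = F_v - G_u/2 = -3/4, [vv,v] = G_v/2 = 105/32
Gamma^u_ij = (G*[ij,u] - F*[ij,v])/(EG - F^2), Gamma^v_ij = (E*[ij,v] - F*[ij,u])/(EG - F^2)


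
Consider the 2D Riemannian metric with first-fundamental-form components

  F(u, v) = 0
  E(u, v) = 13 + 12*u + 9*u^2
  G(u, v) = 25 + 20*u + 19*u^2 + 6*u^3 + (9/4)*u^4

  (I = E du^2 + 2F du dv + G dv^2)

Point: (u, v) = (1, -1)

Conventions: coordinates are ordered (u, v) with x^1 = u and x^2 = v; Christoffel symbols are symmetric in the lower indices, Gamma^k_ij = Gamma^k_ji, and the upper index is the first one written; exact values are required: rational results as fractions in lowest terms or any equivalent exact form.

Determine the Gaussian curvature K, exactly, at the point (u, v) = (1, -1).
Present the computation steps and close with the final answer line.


E = 34, F = 0, G = 289/4, EG - F^2 = 4913/2 at the point
E_u = 30, E_v = 0, F_u = 0, F_v = 0, G_u = 85, G_v = 0
E_vv = 0, F_uv = 0, G_uu = 101
Apply the Brioschi formula K = (det M1 - det M2)/(EG - F^2)^2 over the derivative matrices of E, F, G.
M1 = [[-E_vv/2 + F_uv - G_uu/2, E_u/2, F_u - E_v/2], [F_v - G_u/2, E, F], [G_v/2, F, G]] = [[-101/2, 15, 0], [-85/2, 34, 0], [0, 0, 289/4]]; det M1 = -623951/8
M2 = [[0, E_v/2, G_u/2], [E_v/2, E, F], [G_u/2, F, G]] = [[0, 0, 85/2], [0, 34, 0], [85/2, 0, 289/4]]; det M2 = -122825/2
det M1 - det M2 = -132651/8; K = -132651/8 / (4913/2)^2 = -27/9826

Answer: K = -27/9826


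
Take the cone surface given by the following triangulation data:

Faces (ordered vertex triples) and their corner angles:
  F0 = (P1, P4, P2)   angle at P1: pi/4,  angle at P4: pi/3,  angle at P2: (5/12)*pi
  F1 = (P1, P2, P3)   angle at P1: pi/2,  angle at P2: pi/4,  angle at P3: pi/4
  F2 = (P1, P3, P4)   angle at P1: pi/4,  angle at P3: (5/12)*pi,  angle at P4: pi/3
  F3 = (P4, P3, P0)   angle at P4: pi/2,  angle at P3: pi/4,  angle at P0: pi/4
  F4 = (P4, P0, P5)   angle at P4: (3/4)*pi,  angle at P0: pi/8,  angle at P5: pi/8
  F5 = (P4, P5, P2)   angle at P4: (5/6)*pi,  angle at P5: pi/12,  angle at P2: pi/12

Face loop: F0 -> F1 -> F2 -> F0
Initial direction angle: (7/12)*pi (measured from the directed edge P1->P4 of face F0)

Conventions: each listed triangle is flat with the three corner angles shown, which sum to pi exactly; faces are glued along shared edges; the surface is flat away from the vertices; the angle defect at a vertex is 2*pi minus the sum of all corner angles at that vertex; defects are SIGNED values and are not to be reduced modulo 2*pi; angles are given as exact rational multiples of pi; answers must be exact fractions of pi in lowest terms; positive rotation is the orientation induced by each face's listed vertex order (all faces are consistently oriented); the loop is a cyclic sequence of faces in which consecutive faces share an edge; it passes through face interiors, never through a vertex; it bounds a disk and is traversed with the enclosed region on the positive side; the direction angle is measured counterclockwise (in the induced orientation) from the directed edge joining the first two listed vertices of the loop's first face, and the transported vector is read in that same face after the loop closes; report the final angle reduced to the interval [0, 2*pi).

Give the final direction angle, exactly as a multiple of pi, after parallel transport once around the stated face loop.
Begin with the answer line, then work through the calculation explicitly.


Answer: final direction angle = (19/12)*pi

enclosed vertex P1: corner angles sum to pi, defect = 2*pi - pi = pi
adding the enclosed defects to the starting angle (mod 2*pi, induced orientation) gives the holonomy
final angle = (7/12)*pi + pi = (19/12)*pi (mod 2*pi)


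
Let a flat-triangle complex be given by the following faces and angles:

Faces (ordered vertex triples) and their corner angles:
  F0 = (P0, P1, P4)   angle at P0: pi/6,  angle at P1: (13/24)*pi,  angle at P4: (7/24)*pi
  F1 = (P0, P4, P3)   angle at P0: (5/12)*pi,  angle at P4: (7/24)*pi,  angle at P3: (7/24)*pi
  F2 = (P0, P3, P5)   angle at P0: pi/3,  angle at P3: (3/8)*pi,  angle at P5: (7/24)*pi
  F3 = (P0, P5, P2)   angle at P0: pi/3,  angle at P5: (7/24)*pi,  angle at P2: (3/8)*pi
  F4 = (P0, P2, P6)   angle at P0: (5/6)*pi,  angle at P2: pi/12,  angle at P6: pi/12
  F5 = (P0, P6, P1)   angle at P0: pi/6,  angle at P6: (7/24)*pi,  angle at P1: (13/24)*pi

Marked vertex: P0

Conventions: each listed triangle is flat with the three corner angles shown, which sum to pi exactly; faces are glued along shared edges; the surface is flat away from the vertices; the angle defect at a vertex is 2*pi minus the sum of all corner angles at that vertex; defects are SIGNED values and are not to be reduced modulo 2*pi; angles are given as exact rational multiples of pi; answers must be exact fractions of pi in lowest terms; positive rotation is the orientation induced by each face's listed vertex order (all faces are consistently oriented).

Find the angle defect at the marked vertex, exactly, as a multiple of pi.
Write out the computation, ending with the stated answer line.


Sum of corner angles at P0: (9/4)*pi
defect = 2*pi - (9/4)*pi

Answer: defect(P0) = -pi/4


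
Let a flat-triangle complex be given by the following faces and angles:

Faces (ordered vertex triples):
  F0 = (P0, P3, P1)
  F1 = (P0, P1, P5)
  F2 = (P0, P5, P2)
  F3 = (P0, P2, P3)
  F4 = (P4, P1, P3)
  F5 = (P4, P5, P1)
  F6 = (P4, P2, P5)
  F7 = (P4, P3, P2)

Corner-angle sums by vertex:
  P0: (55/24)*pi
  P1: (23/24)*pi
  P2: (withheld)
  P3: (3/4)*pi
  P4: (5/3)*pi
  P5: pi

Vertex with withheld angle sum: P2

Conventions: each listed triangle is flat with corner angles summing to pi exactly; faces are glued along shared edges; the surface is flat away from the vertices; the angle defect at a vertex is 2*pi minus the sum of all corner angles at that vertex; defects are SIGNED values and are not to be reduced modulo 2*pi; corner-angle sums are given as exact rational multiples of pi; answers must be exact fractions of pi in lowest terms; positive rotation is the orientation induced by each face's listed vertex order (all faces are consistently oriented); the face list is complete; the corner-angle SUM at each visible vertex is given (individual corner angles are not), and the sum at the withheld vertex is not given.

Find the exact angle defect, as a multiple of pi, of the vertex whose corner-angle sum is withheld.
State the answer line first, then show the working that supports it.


Answer: defect(P2) = (2/3)*pi

V = 6, E = 12, F = 8; chi = V - E + F = 2
Gauss-Bonnet: total defect = 2*pi*chi = 4*pi; visible defects sum to (10/3)*pi


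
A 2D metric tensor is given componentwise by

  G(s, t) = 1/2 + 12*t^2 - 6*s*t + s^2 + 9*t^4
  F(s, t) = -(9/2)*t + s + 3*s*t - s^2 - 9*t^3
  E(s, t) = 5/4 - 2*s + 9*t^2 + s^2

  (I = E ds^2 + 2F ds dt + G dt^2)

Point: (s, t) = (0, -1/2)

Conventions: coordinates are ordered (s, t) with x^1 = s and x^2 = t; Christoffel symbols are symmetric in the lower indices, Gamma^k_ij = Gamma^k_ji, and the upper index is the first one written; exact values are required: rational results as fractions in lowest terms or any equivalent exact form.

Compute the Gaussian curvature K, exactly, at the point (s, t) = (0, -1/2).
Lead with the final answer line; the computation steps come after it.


Answer: K = 144704/32761

E = 7/2, F = 27/8, G = 65/16, EG - F^2 = 181/64 at the point
E_s = -2, E_t = -9, F_s = -1/2, F_t = -45/4, G_s = 3, G_t = -33/2
E_tt = 18, F_st = 3, G_ss = 2
K follows from Brioschi's formula, (det M1 - det M2)/(EG - F^2)^2.
M1 = [[-E_tt/2 + F_st - G_ss/2, E_s/2, F_s - E_t/2], [F_t - G_s/2, E, F], [G_t/2, F, G]] = [[-7, -1, 4], [-51/4, 7/2, 27/8], [-33/4, 27/8, 65/16]]; det M1 = -803/8
M2 = [[0, E_t/2, G_s/2], [E_t/2, E, F], [G_s/2, F, G]] = [[0, -9/2, 3/2], [-9/2, 7/2, 27/8], [3/2, 27/8, 65/16]]; det M2 = -8685/64
det M1 - det M2 = 2261/64; K = 2261/64 / (181/64)^2 = 144704/32761


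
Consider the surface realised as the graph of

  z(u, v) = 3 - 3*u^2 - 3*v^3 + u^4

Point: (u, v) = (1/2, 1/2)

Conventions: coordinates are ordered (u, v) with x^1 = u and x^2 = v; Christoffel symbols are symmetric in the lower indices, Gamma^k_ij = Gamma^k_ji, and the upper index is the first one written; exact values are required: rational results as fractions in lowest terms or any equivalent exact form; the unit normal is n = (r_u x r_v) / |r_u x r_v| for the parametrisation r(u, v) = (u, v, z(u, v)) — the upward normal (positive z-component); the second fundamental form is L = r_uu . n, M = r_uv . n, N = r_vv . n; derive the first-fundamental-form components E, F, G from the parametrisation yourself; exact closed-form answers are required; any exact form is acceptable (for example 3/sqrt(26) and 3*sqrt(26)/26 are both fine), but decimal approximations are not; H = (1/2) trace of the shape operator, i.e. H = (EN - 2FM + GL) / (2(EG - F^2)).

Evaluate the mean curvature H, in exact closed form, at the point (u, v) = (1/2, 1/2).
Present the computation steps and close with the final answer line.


z_u = -5/2, z_v = -9/4, z_uu = -3, z_uv = 0, z_vv = -9
E = 29/4, F = 45/8, G = 97/16; answer radicand W^2 = 197/16
unnormalised second-form numerators: l = -3, m = 0, n = -9; L = l/sqrt(197/16), and similarly M = m/sqrt(W^2), N = n/sqrt(W^2)
H = (E*n - 2*F*m + G*l) / (2*(EG - F^2)*sqrt(W^2)); E*n - 2*F*m + G*l = -1335/16, EG - F^2 = 197/16, so H = (-1335/394)/sqrt(197/16)

Answer: H = -2670*sqrt(197)/38809


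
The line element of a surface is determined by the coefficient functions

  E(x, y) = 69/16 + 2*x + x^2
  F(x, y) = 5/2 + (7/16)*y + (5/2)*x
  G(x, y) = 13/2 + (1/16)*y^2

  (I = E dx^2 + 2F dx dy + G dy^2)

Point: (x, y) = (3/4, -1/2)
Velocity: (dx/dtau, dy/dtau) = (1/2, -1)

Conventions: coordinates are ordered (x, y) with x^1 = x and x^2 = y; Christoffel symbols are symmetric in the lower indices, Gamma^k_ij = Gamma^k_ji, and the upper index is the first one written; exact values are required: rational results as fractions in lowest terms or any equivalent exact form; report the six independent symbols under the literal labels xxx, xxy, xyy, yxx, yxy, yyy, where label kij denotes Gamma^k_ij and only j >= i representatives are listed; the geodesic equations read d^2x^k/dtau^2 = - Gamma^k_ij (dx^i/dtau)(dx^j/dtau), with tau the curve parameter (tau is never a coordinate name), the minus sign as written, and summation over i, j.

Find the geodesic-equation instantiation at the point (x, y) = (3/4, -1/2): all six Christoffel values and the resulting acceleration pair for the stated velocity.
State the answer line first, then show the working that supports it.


Answer: Gamma_xxx = 1036/24845, Gamma_xxy = 0, Gamma_xyy = 3052/24845, Gamma_yxx = 8872/24845, Gamma_yxy = 0, Gamma_yyy = -2066/24845; accelerations (d^2x/dtau^2, d^2y/dtau^2) = (-3311/24845, -152/24845)

E = 51/8, F = 133/32, G = 417/64 at the point
E_x = 7/2, E_y = 0, F_x = 5/2, F_y = 7/16, G_x = 0, G_y = -1/16
EG - F^2 = 24845/1024;  g^inv = (1024/24845) * [[417/64, -133/32], [-133/32, 51/8]]
first-kind symbols [ij,l] = (1/2)(d_i g_jl + d_j g_il - d_l g_ij): [xx,x] = E_x/2 = 7/4, [xx,y] = F_x - E_y/2 = 5/2, [xy,x] = E_y/2 = 0, [xy,y] = G_x/2 = 0, [yy,x] = F_y - G_x/2 = 7/16, [yy,y] = G_y/2 = -1/32
Gamma^x_ij = (G*[ij,x] - F*[ij,y])/(EG - F^2), Gamma^y_ij = (E*[ij,y] - F*[ij,x])/(EG - F^2)
Gamma_xxx = 1036/24845, Gamma_xxy = 0, Gamma_xyy = 3052/24845, Gamma_yxx = 8872/24845, Gamma_yxy = 0, Gamma_yyy = -2066/24845
d^2x/dtau^2 = -(Gamma_xxx*(1/2)^2 + 2*Gamma_xxy*(1/2)*(-1) + Gamma_xyy*(-1)^2) = -3311/24845
d^2y/dtau^2 = -(Gamma_yxx*(1/2)^2 + 2*Gamma_yxy*(1/2)*(-1) + Gamma_yyy*(-1)^2) = -152/24845


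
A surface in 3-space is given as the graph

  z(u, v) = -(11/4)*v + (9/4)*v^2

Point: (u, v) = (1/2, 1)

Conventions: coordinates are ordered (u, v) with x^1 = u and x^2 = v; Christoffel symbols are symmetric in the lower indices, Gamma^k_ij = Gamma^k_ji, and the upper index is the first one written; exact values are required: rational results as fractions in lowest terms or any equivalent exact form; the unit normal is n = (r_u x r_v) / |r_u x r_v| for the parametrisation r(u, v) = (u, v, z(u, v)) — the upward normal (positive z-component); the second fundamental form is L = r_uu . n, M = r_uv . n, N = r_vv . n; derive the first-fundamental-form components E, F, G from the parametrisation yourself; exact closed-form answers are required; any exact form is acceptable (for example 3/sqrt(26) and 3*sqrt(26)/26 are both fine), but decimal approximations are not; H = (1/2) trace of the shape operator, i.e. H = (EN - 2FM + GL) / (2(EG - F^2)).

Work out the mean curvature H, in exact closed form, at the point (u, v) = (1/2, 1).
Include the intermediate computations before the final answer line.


z_u = 0, z_v = 7/4, z_uu = 0, z_uv = 0, z_vv = 9/2
E = 1, F = 0, G = 65/16; answer radicand W^2 = 65/16
unnormalised second-form numerators: l = 0, m = 0, n = 9/2; L = l/sqrt(65/16), and similarly M = m/sqrt(W^2), N = n/sqrt(W^2)
H = (E*n - 2*F*m + G*l) / (2*(EG - F^2)*sqrt(W^2)); E*n - 2*F*m + G*l = 9/2, EG - F^2 = 65/16, so H = (36/65)/sqrt(65/16)

Answer: H = 144*sqrt(65)/4225
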